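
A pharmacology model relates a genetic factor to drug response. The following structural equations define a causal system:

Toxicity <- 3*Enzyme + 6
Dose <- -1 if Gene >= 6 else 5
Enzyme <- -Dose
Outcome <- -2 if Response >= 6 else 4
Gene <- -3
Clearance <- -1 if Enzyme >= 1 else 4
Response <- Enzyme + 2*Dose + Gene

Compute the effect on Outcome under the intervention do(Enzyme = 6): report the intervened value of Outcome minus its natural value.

-6

The intervention breaks the incoming arrows to Enzyme: Enzyme <- -Dose no longer applies, and Enzyme = 6.
Dose = -1 if Gene >= 6 else 5  [with Gene=-3]  = 5
Response = Enzyme + 2*Dose + Gene  [with Enzyme=6, Dose=5, Gene=-3]  = 13
Outcome = -2 if Response >= 6 else 4  [with Response=13]  = -2
Without intervention: Dose = -1 if Gene >= 6 else 5  [with Gene=-3]  = 5; Enzyme = -Dose  [with Dose=5]  = -5; Response = Enzyme + 2*Dose + Gene  [with Enzyme=-5, Dose=5, Gene=-3]  = 2; Outcome = -2 if Response >= 6 else 4  [with Response=2]  = 4.
Change = -2 − 4 = -6.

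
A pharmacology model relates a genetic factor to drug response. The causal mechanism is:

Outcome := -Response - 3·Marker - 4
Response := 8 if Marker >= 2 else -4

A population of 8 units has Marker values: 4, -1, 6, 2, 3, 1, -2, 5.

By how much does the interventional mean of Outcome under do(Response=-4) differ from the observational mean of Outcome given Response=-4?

-8.75

Under do(Response=-4), Response's equation is replaced by Response=-4 for every unit. Per-unit Outcome: -12, 3, -18, -6, -9, -3, 6, -15. Mean = -6.75.
E[Outcome|Response=-4] averages over only the 3 units with Response=-4 (Marker = -1, 1, -2): Outcome = 3, -3, 6, mean 2.
Difference = -6.75 − 2 = -8.75.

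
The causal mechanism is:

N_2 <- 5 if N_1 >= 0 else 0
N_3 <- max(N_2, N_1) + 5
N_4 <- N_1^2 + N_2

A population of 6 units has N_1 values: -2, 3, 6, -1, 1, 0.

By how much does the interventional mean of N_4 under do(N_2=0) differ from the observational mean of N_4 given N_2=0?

6

Every unit gets N_2=0 under the intervention. N_4 values become 4, 9, 36, 1, 1, 0; E[N_4|do(N_2=0)] = 8.5.
Conditioning on N_2=0 selects the 2 unit(s) with N_1 ∈ {-2, -1}. Their N_4 values: 4, 1. Mean = 2.5.
Difference = 8.5 − 2.5 = 6.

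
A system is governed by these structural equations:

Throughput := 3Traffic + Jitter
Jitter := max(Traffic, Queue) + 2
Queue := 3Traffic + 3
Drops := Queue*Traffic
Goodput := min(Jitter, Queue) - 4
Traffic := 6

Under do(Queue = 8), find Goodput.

Under do(Queue=8), the mechanism Queue := 3Traffic + 3 is discarded; Queue is fixed at 8.
Jitter = max(Traffic, Queue) + 2  [with Traffic=6, Queue=8]  = 10
Goodput = min(Jitter, Queue) - 4  [with Jitter=10, Queue=8]  = 4

4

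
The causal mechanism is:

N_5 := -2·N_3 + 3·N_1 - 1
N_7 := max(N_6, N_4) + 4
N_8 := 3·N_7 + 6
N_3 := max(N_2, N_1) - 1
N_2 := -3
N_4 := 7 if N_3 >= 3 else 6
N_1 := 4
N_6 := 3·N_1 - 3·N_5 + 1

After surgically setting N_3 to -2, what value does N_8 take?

36

The intervention breaks the incoming arrows to N_3: N_3 := max(N_2, N_1) - 1 no longer applies, and N_3 = -2.
N_4 = 7 if N_3 >= 3 else 6  [with N_3=-2]  = 6
N_5 = -2·N_3 + 3·N_1 - 1  [with N_3=-2, N_1=4]  = 15
N_6 = 3·N_1 - 3·N_5 + 1  [with N_1=4, N_5=15]  = -32
N_7 = max(N_6, N_4) + 4  [with N_6=-32, N_4=6]  = 10
N_8 = 3·N_7 + 6  [with N_7=10]  = 36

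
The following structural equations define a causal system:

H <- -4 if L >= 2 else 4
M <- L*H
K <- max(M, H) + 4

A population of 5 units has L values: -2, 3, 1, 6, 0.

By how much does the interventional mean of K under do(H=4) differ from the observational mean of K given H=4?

5.6

Under do(H=4), H's equation is replaced by H=4 for every unit. Per-unit K: 8, 16, 8, 28, 8. Mean = 13.6.
Conditioning on H=4 selects the 3 unit(s) with L ∈ {-2, 1, 0}. Their K values: 8, 8, 8. Mean = 8.
Difference = 13.6 − 8 = 5.6.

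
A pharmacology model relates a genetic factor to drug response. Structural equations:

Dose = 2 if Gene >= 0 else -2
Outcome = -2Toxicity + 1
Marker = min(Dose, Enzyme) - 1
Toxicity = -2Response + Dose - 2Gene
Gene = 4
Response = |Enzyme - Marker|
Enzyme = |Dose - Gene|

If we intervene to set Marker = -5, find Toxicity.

Under do(Marker=-5), the mechanism Marker = min(Dose, Enzyme) - 1 is discarded; Marker is fixed at -5.
Dose = 2 if Gene >= 0 else -2  [with Gene=4]  = 2
Enzyme = |Dose - Gene|  [with Dose=2, Gene=4]  = 2
Response = |Enzyme - Marker|  [with Enzyme=2, Marker=-5]  = 7
Toxicity = -2Response + Dose - 2Gene  [with Response=7, Dose=2, Gene=4]  = -20

-20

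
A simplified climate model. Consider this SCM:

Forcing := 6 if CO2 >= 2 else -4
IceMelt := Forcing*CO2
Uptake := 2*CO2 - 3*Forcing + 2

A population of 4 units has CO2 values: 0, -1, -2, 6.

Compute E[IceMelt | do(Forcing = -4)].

The intervention sets Forcing=-4 in all 4 units regardless of CO2. Recomputing IceMelt per unit gives 0, 4, 8, -24; average -3.

-3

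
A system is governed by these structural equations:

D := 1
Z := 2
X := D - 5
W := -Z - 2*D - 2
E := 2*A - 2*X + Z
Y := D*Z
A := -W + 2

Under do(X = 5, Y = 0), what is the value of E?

8

Setting X = 5, Y = 0 by intervention discards those variables' equations.
W = -Z - 2*D - 2  [with Z=2, D=1]  = -6
A = -W + 2  [with W=-6]  = 8
E = 2*A - 2*X + Z  [with A=8, X=5, Z=2]  = 8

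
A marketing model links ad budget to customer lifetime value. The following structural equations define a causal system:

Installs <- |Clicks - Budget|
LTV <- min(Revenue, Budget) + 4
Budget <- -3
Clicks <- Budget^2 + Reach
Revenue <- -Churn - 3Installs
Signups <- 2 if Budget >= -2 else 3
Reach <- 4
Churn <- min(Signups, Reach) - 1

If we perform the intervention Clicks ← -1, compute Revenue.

The intervention breaks the incoming arrows to Clicks: Clicks <- Budget^2 + Reach no longer applies, and Clicks = -1.
Installs = |Clicks - Budget|  [with Clicks=-1, Budget=-3]  = 2
Signups = 2 if Budget >= -2 else 3  [with Budget=-3]  = 3
Churn = min(Signups, Reach) - 1  [with Signups=3, Reach=4]  = 2
Revenue = -Churn - 3Installs  [with Churn=2, Installs=2]  = -8

-8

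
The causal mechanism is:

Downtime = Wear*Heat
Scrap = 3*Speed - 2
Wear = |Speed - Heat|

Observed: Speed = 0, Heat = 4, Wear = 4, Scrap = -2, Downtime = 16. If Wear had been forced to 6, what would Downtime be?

do(Wear=6) replaces the equation Wear = |Speed - Heat| with the constant Wear = 6.
Downtime = Wear*Heat  [with Wear=6, Heat=4]  = 24

24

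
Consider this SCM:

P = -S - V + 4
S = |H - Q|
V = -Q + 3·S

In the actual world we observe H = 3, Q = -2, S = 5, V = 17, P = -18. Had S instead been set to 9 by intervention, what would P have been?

do(S=9) replaces the equation S = |H - Q| with the constant S = 9.
V = -Q + 3·S  [with Q=-2, S=9]  = 29
P = -S - V + 4  [with S=9, V=29]  = -34

-34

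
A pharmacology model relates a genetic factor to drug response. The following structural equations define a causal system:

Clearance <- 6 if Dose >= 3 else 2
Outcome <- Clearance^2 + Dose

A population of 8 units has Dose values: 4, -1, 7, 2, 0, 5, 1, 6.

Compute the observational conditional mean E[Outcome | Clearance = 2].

4.5

Conditioning on Clearance=2 selects the 4 unit(s) with Dose ∈ {-1, 2, 0, 1}. Their Outcome values: 3, 6, 4, 5. Mean = 4.5.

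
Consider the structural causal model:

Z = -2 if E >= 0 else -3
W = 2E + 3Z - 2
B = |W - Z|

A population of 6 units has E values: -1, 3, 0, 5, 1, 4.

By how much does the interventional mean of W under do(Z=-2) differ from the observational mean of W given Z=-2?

-1.2

do(Z=-2) breaks Z's dependence on E. With Z=-2 fixed, W across the units is -10, -2, -8, 2, -6, 0, mean -4.
Conditioning on Z=-2 selects the 5 unit(s) with E ∈ {3, 0, 5, 1, 4}. Their W values: -2, -8, 2, -6, 0. Mean = -2.8.
Difference = -4 − (-2.8) = -1.2.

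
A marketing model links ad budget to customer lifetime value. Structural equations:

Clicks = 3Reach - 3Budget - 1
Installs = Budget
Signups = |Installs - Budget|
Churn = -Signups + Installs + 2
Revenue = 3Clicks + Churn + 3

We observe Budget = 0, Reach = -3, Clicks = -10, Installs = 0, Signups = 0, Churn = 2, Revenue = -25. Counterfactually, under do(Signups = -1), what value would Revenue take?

-24

Under do(Signups=-1), the mechanism Signups = |Installs - Budget| is discarded; Signups is fixed at -1.
Clicks = 3Reach - 3Budget - 1  [with Reach=-3, Budget=0]  = -10
Installs = Budget  [with Budget=0]  = 0
Churn = -Signups + Installs + 2  [with Signups=-1, Installs=0]  = 3
Revenue = 3Clicks + Churn + 3  [with Clicks=-10, Churn=3]  = -24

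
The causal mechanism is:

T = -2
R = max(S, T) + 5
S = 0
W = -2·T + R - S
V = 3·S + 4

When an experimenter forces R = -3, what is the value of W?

1

The intervention breaks the incoming arrows to R: R = max(S, T) + 5 no longer applies, and R = -3.
W = -2·T + R - S  [with T=-2, R=-3, S=0]  = 1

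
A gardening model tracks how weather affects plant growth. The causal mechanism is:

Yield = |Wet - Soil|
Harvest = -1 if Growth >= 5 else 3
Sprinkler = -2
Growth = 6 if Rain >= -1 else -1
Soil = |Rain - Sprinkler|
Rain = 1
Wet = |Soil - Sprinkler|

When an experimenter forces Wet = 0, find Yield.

Under do(Wet=0), the mechanism Wet = |Soil - Sprinkler| is discarded; Wet is fixed at 0.
Soil = |Rain - Sprinkler|  [with Rain=1, Sprinkler=-2]  = 3
Yield = |Wet - Soil|  [with Wet=0, Soil=3]  = 3

3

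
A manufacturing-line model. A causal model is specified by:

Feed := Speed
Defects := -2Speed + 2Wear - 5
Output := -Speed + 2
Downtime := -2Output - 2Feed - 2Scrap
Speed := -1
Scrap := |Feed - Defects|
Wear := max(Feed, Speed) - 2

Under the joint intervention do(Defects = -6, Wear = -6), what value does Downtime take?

The joint intervention fixes Defects = -6, Wear = -6, removing each variable's own equation.
Feed = Speed  [with Speed=-1]  = -1
Scrap = |Feed - Defects|  [with Feed=-1, Defects=-6]  = 5
Output = -Speed + 2  [with Speed=-1]  = 3
Downtime = -2Output - 2Feed - 2Scrap  [with Output=3, Feed=-1, Scrap=5]  = -14

-14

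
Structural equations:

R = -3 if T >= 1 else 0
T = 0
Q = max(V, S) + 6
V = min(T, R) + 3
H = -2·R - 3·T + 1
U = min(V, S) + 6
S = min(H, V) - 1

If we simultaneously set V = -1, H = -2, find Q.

The joint intervention fixes V = -1, H = -2, removing each variable's own equation.
S = min(H, V) - 1  [with H=-2, V=-1]  = -3
Q = max(V, S) + 6  [with V=-1, S=-3]  = 5

5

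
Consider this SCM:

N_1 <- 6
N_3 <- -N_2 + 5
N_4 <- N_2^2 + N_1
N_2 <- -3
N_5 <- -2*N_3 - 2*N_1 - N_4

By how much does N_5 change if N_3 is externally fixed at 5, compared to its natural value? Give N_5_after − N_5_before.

do(N_3=5) replaces the equation N_3 <- -N_2 + 5 with the constant N_3 = 5.
N_4 = N_2^2 + N_1  [with N_2=-3, N_1=6]  = 15
N_5 = -2*N_3 - 2*N_1 - N_4  [with N_3=5, N_1=6, N_4=15]  = -37
Without intervention: N_3 = -N_2 + 5  [with N_2=-3]  = 8; N_4 = N_2^2 + N_1  [with N_2=-3, N_1=6]  = 15; N_5 = -2*N_3 - 2*N_1 - N_4  [with N_3=8, N_1=6, N_4=15]  = -43.
Change = -37 − (-43) = 6.

6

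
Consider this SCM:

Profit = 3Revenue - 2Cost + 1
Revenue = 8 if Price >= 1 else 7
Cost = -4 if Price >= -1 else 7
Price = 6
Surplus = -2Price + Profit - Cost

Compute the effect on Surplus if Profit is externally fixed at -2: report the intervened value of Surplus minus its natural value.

-35

Intervening sets Profit = -2 and removes its equation (Profit = 3Revenue - 2Cost + 1).
Cost = -4 if Price >= -1 else 7  [with Price=6]  = -4
Surplus = -2Price + Profit - Cost  [with Price=6, Profit=-2, Cost=-4]  = -10
Without intervention: Cost = -4 if Price >= -1 else 7  [with Price=6]  = -4; Revenue = 8 if Price >= 1 else 7  [with Price=6]  = 8; Profit = 3Revenue - 2Cost + 1  [with Revenue=8, Cost=-4]  = 33; Surplus = -2Price + Profit - Cost  [with Price=6, Profit=33, Cost=-4]  = 25.
Change = -10 − 25 = -35.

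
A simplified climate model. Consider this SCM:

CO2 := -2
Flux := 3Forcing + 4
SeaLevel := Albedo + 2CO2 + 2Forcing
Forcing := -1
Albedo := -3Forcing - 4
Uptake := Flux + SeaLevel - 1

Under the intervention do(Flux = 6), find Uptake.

The intervention breaks the incoming arrows to Flux: Flux := 3Forcing + 4 no longer applies, and Flux = 6.
Albedo = -3Forcing - 4  [with Forcing=-1]  = -1
SeaLevel = Albedo + 2CO2 + 2Forcing  [with Albedo=-1, CO2=-2, Forcing=-1]  = -7
Uptake = Flux + SeaLevel - 1  [with Flux=6, SeaLevel=-7]  = -2

-2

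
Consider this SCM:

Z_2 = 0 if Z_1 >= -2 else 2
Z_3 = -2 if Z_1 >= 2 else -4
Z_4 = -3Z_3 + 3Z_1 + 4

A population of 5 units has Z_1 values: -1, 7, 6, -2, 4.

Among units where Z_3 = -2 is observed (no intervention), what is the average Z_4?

Conditioning on Z_3=-2 selects the 3 unit(s) with Z_1 ∈ {7, 6, 4}. Their Z_4 values: 31, 28, 22. Mean = 27.

27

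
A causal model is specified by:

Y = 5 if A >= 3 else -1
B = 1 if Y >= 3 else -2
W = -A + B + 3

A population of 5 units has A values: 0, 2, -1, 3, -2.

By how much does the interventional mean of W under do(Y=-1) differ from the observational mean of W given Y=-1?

-0.65

Under do(Y=-1), Y's equation is replaced by Y=-1 for every unit. Per-unit W: 1, -1, 2, -2, 3. Mean = 0.6.
Observing Y=-1 restricts to units where Y's equation naturally yields -1: A ∈ {0, 2, -1, -2}. In that subpopulation W = 1, -1, 2, 3, mean 1.25.
Difference = 0.6 − 1.25 = -0.65.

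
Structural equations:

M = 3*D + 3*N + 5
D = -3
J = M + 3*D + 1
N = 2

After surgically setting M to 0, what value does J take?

The intervention breaks the incoming arrows to M: M = 3*D + 3*N + 5 no longer applies, and M = 0.
J = M + 3*D + 1  [with M=0, D=-3]  = -8

-8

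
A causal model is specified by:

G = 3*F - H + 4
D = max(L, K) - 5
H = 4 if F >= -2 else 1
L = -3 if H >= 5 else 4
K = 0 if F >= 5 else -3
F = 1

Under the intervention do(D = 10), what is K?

-3

do(D=10) replaces the equation D = max(L, K) - 5 with the constant D = 10.
K is not downstream of the intervention, so its value is determined by the original equations.
K = 0 if F >= 5 else -3  [with F=1]  = -3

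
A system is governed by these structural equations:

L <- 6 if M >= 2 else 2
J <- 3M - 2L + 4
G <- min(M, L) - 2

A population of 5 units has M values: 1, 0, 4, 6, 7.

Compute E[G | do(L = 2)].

-0.6

do(L=2) breaks L's dependence on M. With L=2 fixed, G across the units is -1, -2, 0, 0, 0, mean -0.6.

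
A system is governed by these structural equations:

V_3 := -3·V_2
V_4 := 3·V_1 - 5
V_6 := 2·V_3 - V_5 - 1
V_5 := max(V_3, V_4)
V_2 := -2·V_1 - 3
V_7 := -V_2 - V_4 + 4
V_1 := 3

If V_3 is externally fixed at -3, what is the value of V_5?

4

do(V_3=-3) replaces the equation V_3 := -3·V_2 with the constant V_3 = -3.
V_4 = 3·V_1 - 5  [with V_1=3]  = 4
V_5 = max(V_3, V_4)  [with V_3=-3, V_4=4]  = 4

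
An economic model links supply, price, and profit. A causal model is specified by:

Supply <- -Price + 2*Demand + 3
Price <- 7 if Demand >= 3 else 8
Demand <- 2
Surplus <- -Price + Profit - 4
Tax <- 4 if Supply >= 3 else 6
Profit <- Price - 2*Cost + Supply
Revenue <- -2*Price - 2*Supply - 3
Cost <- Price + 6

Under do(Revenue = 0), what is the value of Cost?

14

The intervention breaks the incoming arrows to Revenue: Revenue <- -2*Price - 2*Supply - 3 no longer applies, and Revenue = 0.
Since Cost is not a descendant of the intervened variable, it is unaffected.
Price = 7 if Demand >= 3 else 8  [with Demand=2]  = 8
Cost = Price + 6  [with Price=8]  = 14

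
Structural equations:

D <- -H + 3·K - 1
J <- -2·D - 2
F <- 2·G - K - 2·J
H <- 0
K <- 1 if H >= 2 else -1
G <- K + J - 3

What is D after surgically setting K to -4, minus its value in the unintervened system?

-9

The intervention breaks the incoming arrows to K: K <- 1 if H >= 2 else -1 no longer applies, and K = -4.
D = -H + 3·K - 1  [with H=0, K=-4]  = -13
Without intervention: K = 1 if H >= 2 else -1  [with H=0]  = -1; D = -H + 3·K - 1  [with H=0, K=-1]  = -4.
Change = -13 − (-4) = -9.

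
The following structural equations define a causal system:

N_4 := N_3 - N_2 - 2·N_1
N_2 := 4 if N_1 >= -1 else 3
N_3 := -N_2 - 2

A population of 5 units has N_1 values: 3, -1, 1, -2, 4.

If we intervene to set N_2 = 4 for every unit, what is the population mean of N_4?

The intervention sets N_2=4 in all 5 units regardless of N_1. Recomputing N_4 per unit gives -16, -8, -12, -6, -18; average -12.

-12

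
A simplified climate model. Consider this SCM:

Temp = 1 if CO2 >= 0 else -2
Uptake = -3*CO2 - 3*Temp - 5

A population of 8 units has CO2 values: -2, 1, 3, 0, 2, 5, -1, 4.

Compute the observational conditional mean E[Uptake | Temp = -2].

5.5

E[Uptake|Temp=-2] averages over only the 2 units with Temp=-2 (CO2 = -2, -1): Uptake = 7, 4, mean 5.5.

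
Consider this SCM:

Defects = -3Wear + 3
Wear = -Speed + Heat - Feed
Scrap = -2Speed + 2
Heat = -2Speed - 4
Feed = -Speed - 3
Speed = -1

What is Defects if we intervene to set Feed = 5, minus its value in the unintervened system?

do(Feed=5) replaces the equation Feed = -Speed - 3 with the constant Feed = 5.
Heat = -2Speed - 4  [with Speed=-1]  = -2
Wear = -Speed + Heat - Feed  [with Speed=-1, Heat=-2, Feed=5]  = -6
Defects = -3Wear + 3  [with Wear=-6]  = 21
Without intervention: Feed = -Speed - 3  [with Speed=-1]  = -2; Heat = -2Speed - 4  [with Speed=-1]  = -2; Wear = -Speed + Heat - Feed  [with Speed=-1, Heat=-2, Feed=-2]  = 1; Defects = -3Wear + 3  [with Wear=1]  = 0.
Change = 21 − 0 = 21.

21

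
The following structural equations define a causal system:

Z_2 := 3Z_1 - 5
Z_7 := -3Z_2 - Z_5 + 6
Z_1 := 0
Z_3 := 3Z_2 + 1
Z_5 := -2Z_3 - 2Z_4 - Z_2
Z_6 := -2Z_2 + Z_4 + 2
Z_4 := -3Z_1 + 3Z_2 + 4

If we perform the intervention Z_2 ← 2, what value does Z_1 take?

0

Under do(Z_2=2), the mechanism Z_2 := 3Z_1 - 5 is discarded; Z_2 is fixed at 2.
Z_1 is not downstream of the intervention, so its value is determined by the original equations.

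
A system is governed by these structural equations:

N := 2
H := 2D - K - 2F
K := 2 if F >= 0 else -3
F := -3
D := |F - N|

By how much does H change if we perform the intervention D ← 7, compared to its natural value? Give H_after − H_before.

4

do(D=7) replaces the equation D := |F - N| with the constant D = 7.
K = 2 if F >= 0 else -3  [with F=-3]  = -3
H = 2D - K - 2F  [with D=7, K=-3, F=-3]  = 23
Without intervention: D = |F - N|  [with F=-3, N=2]  = 5; K = 2 if F >= 0 else -3  [with F=-3]  = -3; H = 2D - K - 2F  [with D=5, K=-3, F=-3]  = 19.
Change = 23 − 19 = 4.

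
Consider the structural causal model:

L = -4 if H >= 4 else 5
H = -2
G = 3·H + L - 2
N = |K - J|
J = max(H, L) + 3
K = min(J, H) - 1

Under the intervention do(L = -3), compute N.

Under do(L=-3), the mechanism L = -4 if H >= 4 else 5 is discarded; L is fixed at -3.
J = max(H, L) + 3  [with H=-2, L=-3]  = 1
K = min(J, H) - 1  [with J=1, H=-2]  = -3
N = |K - J|  [with K=-3, J=1]  = 4

4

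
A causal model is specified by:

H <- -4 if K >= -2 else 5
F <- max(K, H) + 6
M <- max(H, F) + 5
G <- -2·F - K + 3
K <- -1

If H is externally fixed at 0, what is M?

do(H=0) replaces the equation H <- -4 if K >= -2 else 5 with the constant H = 0.
F = max(K, H) + 6  [with K=-1, H=0]  = 6
M = max(H, F) + 5  [with H=0, F=6]  = 11

11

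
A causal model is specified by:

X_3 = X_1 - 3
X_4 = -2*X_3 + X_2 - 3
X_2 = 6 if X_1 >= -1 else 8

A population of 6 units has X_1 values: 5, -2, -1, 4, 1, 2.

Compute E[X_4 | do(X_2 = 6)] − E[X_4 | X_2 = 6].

Every unit gets X_2=6 under the intervention. X_4 values become -1, 13, 11, 1, 7, 5; E[X_4|do(X_2=6)] = 6.
E[X_4|X_2=6] averages over only the 5 units with X_2=6 (X_1 = 5, -1, 4, 1, 2): X_4 = -1, 11, 1, 7, 5, mean 4.6.
Difference = 6 − 4.6 = 1.4.

1.4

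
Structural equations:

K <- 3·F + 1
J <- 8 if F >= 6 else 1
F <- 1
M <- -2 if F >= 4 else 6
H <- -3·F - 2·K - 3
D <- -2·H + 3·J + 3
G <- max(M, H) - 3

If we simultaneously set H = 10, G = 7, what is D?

-14

Under do(H = 10, G = 7), each intervened variable's structural equation is replaced by its fixed value.
J = 8 if F >= 6 else 1  [with F=1]  = 1
D = -2·H + 3·J + 3  [with H=10, J=1]  = -14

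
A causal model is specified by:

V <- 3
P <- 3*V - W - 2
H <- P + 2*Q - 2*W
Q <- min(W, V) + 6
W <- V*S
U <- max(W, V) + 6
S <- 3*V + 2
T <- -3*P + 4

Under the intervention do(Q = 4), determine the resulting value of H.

Under do(Q=4), the mechanism Q <- min(W, V) + 6 is discarded; Q is fixed at 4.
S = 3*V + 2  [with V=3]  = 11
W = V*S  [with V=3, S=11]  = 33
P = 3*V - W - 2  [with V=3, W=33]  = -26
H = P + 2*Q - 2*W  [with P=-26, Q=4, W=33]  = -84

-84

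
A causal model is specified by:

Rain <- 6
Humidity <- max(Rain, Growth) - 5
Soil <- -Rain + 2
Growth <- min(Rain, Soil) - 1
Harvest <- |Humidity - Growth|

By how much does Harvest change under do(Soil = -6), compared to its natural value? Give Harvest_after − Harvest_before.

2

do(Soil=-6) replaces the equation Soil <- -Rain + 2 with the constant Soil = -6.
Growth = min(Rain, Soil) - 1  [with Rain=6, Soil=-6]  = -7
Humidity = max(Rain, Growth) - 5  [with Rain=6, Growth=-7]  = 1
Harvest = |Humidity - Growth|  [with Humidity=1, Growth=-7]  = 8
Without intervention: Soil = -Rain + 2  [with Rain=6]  = -4; Growth = min(Rain, Soil) - 1  [with Rain=6, Soil=-4]  = -5; Humidity = max(Rain, Growth) - 5  [with Rain=6, Growth=-5]  = 1; Harvest = |Humidity - Growth|  [with Humidity=1, Growth=-5]  = 6.
Change = 8 − 6 = 2.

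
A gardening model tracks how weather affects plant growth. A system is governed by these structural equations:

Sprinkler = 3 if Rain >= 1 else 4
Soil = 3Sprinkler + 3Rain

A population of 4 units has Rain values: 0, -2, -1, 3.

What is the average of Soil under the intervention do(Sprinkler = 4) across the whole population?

Every unit gets Sprinkler=4 under the intervention. Soil values become 12, 6, 9, 21; E[Soil|do(Sprinkler=4)] = 12.

12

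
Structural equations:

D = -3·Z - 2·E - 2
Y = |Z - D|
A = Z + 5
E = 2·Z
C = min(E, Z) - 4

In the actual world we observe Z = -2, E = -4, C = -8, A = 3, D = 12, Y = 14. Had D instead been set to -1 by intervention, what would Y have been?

The intervention breaks the incoming arrows to D: D = -3·Z - 2·E - 2 no longer applies, and D = -1.
Y = |Z - D|  [with Z=-2, D=-1]  = 1

1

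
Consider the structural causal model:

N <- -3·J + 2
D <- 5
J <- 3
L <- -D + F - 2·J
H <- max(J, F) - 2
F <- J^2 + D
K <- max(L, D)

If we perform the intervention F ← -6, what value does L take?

The intervention breaks the incoming arrows to F: F <- J^2 + D no longer applies, and F = -6.
L = -D + F - 2·J  [with D=5, F=-6, J=3]  = -17

-17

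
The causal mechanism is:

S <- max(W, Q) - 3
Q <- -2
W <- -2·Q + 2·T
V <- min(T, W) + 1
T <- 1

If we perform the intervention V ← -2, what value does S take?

3

Intervening sets V = -2 and removes its equation (V <- min(T, W) + 1).
No directed path runs from V to S, so S keeps its natural value.
W = -2·Q + 2·T  [with Q=-2, T=1]  = 6
S = max(W, Q) - 3  [with W=6, Q=-2]  = 3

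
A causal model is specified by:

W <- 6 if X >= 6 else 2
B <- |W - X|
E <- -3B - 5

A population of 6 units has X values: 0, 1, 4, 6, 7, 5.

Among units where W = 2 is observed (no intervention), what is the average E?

-11

Observing W=2 restricts to units where W's equation naturally yields 2: X ∈ {0, 1, 4, 5}. In that subpopulation E = -11, -8, -11, -14, mean -11.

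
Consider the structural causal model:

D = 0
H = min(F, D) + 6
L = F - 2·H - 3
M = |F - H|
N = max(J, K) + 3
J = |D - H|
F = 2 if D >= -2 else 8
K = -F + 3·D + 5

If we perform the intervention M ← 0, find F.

2

The intervention breaks the incoming arrows to M: M = |F - H| no longer applies, and M = 0.
Since F is not a descendant of the intervened variable, it is unaffected.
F = 2 if D >= -2 else 8  [with D=0]  = 2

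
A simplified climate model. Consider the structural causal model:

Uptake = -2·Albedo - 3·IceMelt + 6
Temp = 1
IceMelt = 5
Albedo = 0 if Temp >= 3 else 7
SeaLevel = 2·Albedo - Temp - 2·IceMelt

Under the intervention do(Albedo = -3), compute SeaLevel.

-17

The intervention breaks the incoming arrows to Albedo: Albedo = 0 if Temp >= 3 else 7 no longer applies, and Albedo = -3.
SeaLevel = 2·Albedo - Temp - 2·IceMelt  [with Albedo=-3, Temp=1, IceMelt=5]  = -17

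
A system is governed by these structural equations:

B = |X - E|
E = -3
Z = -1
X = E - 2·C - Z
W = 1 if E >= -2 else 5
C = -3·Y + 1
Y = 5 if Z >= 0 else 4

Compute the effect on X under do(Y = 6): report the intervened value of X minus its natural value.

do(Y=6) replaces the equation Y = 5 if Z >= 0 else 4 with the constant Y = 6.
C = -3·Y + 1  [with Y=6]  = -17
X = E - 2·C - Z  [with E=-3, C=-17, Z=-1]  = 32
Without intervention: Y = 5 if Z >= 0 else 4  [with Z=-1]  = 4; C = -3·Y + 1  [with Y=4]  = -11; X = E - 2·C - Z  [with E=-3, C=-11, Z=-1]  = 20.
Change = 32 − 20 = 12.

12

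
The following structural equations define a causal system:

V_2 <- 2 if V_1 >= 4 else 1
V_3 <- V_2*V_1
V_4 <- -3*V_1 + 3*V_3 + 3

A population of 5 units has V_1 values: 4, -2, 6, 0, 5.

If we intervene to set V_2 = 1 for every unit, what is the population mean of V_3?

2.6

do(V_2=1) breaks V_2's dependence on V_1. With V_2=1 fixed, V_3 across the units is 4, -2, 6, 0, 5, mean 2.6.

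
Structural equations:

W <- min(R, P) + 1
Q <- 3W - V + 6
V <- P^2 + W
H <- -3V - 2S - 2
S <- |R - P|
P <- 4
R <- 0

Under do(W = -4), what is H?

-46

Under do(W=-4), the mechanism W <- min(R, P) + 1 is discarded; W is fixed at -4.
S = |R - P|  [with R=0, P=4]  = 4
V = P^2 + W  [with P=4, W=-4]  = 12
H = -3V - 2S - 2  [with V=12, S=4]  = -46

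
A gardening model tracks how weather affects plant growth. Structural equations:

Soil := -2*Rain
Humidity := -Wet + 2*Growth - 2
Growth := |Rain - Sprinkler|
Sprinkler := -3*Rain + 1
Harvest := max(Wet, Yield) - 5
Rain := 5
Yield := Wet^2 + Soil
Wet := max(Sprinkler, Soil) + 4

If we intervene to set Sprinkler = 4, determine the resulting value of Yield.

Under do(Sprinkler=4), the mechanism Sprinkler := -3*Rain + 1 is discarded; Sprinkler is fixed at 4.
Soil = -2*Rain  [with Rain=5]  = -10
Wet = max(Sprinkler, Soil) + 4  [with Sprinkler=4, Soil=-10]  = 8
Yield = Wet^2 + Soil  [with Wet=8, Soil=-10]  = 54

54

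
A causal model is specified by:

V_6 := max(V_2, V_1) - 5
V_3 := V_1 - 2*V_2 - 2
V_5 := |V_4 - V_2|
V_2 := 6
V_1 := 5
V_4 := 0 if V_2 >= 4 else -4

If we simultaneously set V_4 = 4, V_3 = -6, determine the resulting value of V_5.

2

The joint intervention fixes V_4 = 4, V_3 = -6, removing each variable's own equation.
V_5 = |V_4 - V_2|  [with V_4=4, V_2=6]  = 2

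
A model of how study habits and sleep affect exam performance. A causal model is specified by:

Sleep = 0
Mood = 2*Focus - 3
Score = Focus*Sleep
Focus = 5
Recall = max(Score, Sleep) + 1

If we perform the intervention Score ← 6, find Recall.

do(Score=6) replaces the equation Score = Focus*Sleep with the constant Score = 6.
Recall = max(Score, Sleep) + 1  [with Score=6, Sleep=0]  = 7

7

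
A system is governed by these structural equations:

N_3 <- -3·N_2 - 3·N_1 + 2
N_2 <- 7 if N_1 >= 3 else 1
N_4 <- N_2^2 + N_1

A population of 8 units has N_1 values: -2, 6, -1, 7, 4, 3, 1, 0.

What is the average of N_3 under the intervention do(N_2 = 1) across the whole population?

-7.75

Under do(N_2=1), N_2's equation is replaced by N_2=1 for every unit. Per-unit N_3: 5, -19, 2, -22, -13, -10, -4, -1. Mean = -7.75.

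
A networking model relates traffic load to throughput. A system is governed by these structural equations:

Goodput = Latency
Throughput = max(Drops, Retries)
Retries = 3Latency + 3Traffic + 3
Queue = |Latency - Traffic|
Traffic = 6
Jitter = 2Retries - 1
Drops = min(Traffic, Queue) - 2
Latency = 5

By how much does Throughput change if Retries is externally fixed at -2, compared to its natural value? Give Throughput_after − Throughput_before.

-37

Under do(Retries=-2), the mechanism Retries = 3Latency + 3Traffic + 3 is discarded; Retries is fixed at -2.
Queue = |Latency - Traffic|  [with Latency=5, Traffic=6]  = 1
Drops = min(Traffic, Queue) - 2  [with Traffic=6, Queue=1]  = -1
Throughput = max(Drops, Retries)  [with Drops=-1, Retries=-2]  = -1
Without intervention: Queue = |Latency - Traffic|  [with Latency=5, Traffic=6]  = 1; Drops = min(Traffic, Queue) - 2  [with Traffic=6, Queue=1]  = -1; Retries = 3Latency + 3Traffic + 3  [with Latency=5, Traffic=6]  = 36; Throughput = max(Drops, Retries)  [with Drops=-1, Retries=36]  = 36.
Change = -1 − 36 = -37.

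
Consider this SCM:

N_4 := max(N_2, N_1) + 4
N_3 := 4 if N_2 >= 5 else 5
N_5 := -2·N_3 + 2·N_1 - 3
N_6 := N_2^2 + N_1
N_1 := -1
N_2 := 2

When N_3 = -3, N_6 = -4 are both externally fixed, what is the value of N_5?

1

The joint intervention fixes N_3 = -3, N_6 = -4, removing each variable's own equation.
N_5 = -2·N_3 + 2·N_1 - 3  [with N_3=-3, N_1=-1]  = 1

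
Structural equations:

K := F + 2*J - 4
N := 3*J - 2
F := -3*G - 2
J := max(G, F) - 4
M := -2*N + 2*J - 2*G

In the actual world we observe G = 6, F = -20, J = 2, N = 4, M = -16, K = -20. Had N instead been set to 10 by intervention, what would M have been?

Intervening sets N = 10 and removes its equation (N := 3*J - 2).
F = -3*G - 2  [with G=6]  = -20
J = max(G, F) - 4  [with G=6, F=-20]  = 2
M = -2*N + 2*J - 2*G  [with N=10, J=2, G=6]  = -28

-28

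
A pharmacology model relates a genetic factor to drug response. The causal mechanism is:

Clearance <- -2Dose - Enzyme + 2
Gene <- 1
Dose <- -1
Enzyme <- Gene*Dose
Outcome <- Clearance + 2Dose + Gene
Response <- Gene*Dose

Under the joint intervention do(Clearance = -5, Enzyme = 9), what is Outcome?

The joint intervention fixes Clearance = -5, Enzyme = 9, removing each variable's own equation.
Outcome = Clearance + 2Dose + Gene  [with Clearance=-5, Dose=-1, Gene=1]  = -6

-6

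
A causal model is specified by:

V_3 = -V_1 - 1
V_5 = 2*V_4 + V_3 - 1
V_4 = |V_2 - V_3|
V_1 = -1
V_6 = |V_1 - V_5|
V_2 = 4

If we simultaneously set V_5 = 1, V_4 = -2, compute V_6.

Setting V_5 = 1, V_4 = -2 by intervention discards those variables' equations.
V_6 = |V_1 - V_5|  [with V_1=-1, V_5=1]  = 2

2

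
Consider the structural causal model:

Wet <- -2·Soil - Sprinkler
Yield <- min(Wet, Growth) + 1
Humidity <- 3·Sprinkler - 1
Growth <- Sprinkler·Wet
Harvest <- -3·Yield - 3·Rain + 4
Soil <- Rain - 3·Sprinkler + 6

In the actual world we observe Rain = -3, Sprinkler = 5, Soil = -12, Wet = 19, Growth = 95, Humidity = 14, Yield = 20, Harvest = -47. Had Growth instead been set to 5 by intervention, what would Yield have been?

Under do(Growth=5), the mechanism Growth <- Sprinkler·Wet is discarded; Growth is fixed at 5.
Soil = Rain - 3·Sprinkler + 6  [with Rain=-3, Sprinkler=5]  = -12
Wet = -2·Soil - Sprinkler  [with Soil=-12, Sprinkler=5]  = 19
Yield = min(Wet, Growth) + 1  [with Wet=19, Growth=5]  = 6

6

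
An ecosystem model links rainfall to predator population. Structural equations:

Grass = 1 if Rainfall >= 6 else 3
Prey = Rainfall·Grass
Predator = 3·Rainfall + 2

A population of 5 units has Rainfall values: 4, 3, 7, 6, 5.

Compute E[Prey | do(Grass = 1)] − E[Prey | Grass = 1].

-1.5

Every unit gets Grass=1 under the intervention. Prey values become 4, 3, 7, 6, 5; E[Prey|do(Grass=1)] = 5.
E[Prey|Grass=1] averages over only the 2 units with Grass=1 (Rainfall = 7, 6): Prey = 7, 6, mean 6.5.
Difference = 5 − 6.5 = -1.5.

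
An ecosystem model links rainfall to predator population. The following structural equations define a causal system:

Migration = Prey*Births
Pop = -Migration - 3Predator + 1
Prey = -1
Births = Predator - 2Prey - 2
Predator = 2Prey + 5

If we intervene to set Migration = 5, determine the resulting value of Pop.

-13

Intervening sets Migration = 5 and removes its equation (Migration = Prey*Births).
Predator = 2Prey + 5  [with Prey=-1]  = 3
Pop = -Migration - 3Predator + 1  [with Migration=5, Predator=3]  = -13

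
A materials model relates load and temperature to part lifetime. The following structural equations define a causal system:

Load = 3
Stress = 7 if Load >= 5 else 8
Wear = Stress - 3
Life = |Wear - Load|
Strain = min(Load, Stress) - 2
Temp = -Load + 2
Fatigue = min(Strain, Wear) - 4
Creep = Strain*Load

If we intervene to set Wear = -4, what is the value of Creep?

do(Wear=-4) replaces the equation Wear = Stress - 3 with the constant Wear = -4.
Since Creep is not a descendant of the intervened variable, it is unaffected.
Stress = 7 if Load >= 5 else 8  [with Load=3]  = 8
Strain = min(Load, Stress) - 2  [with Load=3, Stress=8]  = 1
Creep = Strain*Load  [with Strain=1, Load=3]  = 3

3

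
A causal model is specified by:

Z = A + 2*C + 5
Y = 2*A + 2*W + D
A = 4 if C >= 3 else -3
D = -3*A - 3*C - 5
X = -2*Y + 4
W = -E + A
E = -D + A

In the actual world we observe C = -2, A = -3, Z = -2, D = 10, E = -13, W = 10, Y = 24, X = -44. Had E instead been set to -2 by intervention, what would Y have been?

2

Under do(E=-2), the mechanism E = -D + A is discarded; E is fixed at -2.
A = 4 if C >= 3 else -3  [with C=-2]  = -3
D = -3*A - 3*C - 5  [with A=-3, C=-2]  = 10
W = -E + A  [with E=-2, A=-3]  = -1
Y = 2*A + 2*W + D  [with A=-3, W=-1, D=10]  = 2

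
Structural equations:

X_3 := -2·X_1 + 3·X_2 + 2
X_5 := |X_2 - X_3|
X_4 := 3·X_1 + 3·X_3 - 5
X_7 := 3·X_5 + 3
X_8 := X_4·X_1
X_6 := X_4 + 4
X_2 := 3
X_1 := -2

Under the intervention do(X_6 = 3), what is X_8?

Intervening sets X_6 = 3 and removes its equation (X_6 := X_4 + 4).
X_8 is not downstream of the intervention, so its value is determined by the original equations.
X_3 = -2·X_1 + 3·X_2 + 2  [with X_1=-2, X_2=3]  = 15
X_4 = 3·X_1 + 3·X_3 - 5  [with X_1=-2, X_3=15]  = 34
X_8 = X_4·X_1  [with X_4=34, X_1=-2]  = -68

-68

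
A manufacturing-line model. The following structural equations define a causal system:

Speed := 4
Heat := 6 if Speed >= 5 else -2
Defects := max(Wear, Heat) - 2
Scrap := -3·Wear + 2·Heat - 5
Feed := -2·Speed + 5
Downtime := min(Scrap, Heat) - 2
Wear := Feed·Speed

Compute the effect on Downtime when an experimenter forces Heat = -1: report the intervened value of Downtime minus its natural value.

The intervention breaks the incoming arrows to Heat: Heat := 6 if Speed >= 5 else -2 no longer applies, and Heat = -1.
Feed = -2·Speed + 5  [with Speed=4]  = -3
Wear = Feed·Speed  [with Feed=-3, Speed=4]  = -12
Scrap = -3·Wear + 2·Heat - 5  [with Wear=-12, Heat=-1]  = 29
Downtime = min(Scrap, Heat) - 2  [with Scrap=29, Heat=-1]  = -3
Without intervention: Feed = -2·Speed + 5  [with Speed=4]  = -3; Heat = 6 if Speed >= 5 else -2  [with Speed=4]  = -2; Wear = Feed·Speed  [with Feed=-3, Speed=4]  = -12; Scrap = -3·Wear + 2·Heat - 5  [with Wear=-12, Heat=-2]  = 27; Downtime = min(Scrap, Heat) - 2  [with Scrap=27, Heat=-2]  = -4.
Change = -3 − (-4) = 1.

1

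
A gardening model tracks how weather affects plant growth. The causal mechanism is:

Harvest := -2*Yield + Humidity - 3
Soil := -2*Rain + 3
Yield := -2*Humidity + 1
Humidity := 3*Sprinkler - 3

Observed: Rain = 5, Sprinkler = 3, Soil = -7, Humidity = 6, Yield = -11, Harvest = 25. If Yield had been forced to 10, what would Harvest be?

-17

The intervention breaks the incoming arrows to Yield: Yield := -2*Humidity + 1 no longer applies, and Yield = 10.
Humidity = 3*Sprinkler - 3  [with Sprinkler=3]  = 6
Harvest = -2*Yield + Humidity - 3  [with Yield=10, Humidity=6]  = -17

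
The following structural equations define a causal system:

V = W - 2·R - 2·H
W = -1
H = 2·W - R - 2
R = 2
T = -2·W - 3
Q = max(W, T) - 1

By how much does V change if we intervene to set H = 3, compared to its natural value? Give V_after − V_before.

-18

The intervention breaks the incoming arrows to H: H = 2·W - R - 2 no longer applies, and H = 3.
V = W - 2·R - 2·H  [with W=-1, R=2, H=3]  = -11
Without intervention: H = 2·W - R - 2  [with W=-1, R=2]  = -6; V = W - 2·R - 2·H  [with W=-1, R=2, H=-6]  = 7.
Change = -11 − 7 = -18.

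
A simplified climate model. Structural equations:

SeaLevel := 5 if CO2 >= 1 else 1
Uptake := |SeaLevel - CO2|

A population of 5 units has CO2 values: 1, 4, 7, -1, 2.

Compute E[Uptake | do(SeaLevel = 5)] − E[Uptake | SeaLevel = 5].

do(SeaLevel=5) breaks SeaLevel's dependence on CO2. With SeaLevel=5 fixed, Uptake across the units is 4, 1, 2, 6, 3, mean 3.2.
E[Uptake|SeaLevel=5] averages over only the 4 units with SeaLevel=5 (CO2 = 1, 4, 7, 2): Uptake = 4, 1, 2, 3, mean 2.5.
Difference = 3.2 − 2.5 = 0.7.

0.7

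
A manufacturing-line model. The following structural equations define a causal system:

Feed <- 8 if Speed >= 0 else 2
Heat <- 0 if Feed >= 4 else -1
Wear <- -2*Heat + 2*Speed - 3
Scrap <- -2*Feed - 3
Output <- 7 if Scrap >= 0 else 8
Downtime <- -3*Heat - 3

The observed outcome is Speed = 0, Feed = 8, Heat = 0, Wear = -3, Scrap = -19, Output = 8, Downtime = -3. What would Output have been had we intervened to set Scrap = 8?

7

The intervention breaks the incoming arrows to Scrap: Scrap <- -2*Feed - 3 no longer applies, and Scrap = 8.
Output = 7 if Scrap >= 0 else 8  [with Scrap=8]  = 7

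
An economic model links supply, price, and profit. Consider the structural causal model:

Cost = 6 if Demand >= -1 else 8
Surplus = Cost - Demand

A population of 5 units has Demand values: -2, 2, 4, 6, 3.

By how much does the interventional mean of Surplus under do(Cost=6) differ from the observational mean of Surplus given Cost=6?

1.15

Under do(Cost=6), Cost's equation is replaced by Cost=6 for every unit. Per-unit Surplus: 8, 4, 2, 0, 3. Mean = 3.4.
Observing Cost=6 restricts to units where Cost's equation naturally yields 6: Demand ∈ {2, 4, 6, 3}. In that subpopulation Surplus = 4, 2, 0, 3, mean 2.25.
Difference = 3.4 − 2.25 = 1.15.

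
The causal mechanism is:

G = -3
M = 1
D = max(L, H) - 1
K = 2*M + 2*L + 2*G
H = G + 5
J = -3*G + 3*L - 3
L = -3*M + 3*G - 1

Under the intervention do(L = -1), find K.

-6

The intervention breaks the incoming arrows to L: L = -3*M + 3*G - 1 no longer applies, and L = -1.
K = 2*M + 2*L + 2*G  [with M=1, L=-1, G=-3]  = -6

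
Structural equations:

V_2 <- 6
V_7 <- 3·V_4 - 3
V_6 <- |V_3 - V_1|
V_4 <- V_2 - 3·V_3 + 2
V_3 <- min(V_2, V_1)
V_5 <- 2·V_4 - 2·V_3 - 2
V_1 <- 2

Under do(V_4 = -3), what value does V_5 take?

Intervening sets V_4 = -3 and removes its equation (V_4 <- V_2 - 3·V_3 + 2).
V_3 = min(V_2, V_1)  [with V_2=6, V_1=2]  = 2
V_5 = 2·V_4 - 2·V_3 - 2  [with V_4=-3, V_3=2]  = -12

-12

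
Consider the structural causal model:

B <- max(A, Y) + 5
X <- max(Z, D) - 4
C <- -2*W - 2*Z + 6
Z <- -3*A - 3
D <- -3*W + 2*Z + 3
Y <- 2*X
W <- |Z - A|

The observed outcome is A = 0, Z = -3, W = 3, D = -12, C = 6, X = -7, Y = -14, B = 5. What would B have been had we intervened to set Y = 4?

do(Y=4) replaces the equation Y <- 2*X with the constant Y = 4.
B = max(A, Y) + 5  [with A=0, Y=4]  = 9

9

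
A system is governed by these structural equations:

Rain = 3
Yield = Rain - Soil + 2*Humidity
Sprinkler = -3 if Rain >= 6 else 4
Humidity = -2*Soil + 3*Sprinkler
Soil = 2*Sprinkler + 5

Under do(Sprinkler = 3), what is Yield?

-34

do(Sprinkler=3) replaces the equation Sprinkler = -3 if Rain >= 6 else 4 with the constant Sprinkler = 3.
Soil = 2*Sprinkler + 5  [with Sprinkler=3]  = 11
Humidity = -2*Soil + 3*Sprinkler  [with Soil=11, Sprinkler=3]  = -13
Yield = Rain - Soil + 2*Humidity  [with Rain=3, Soil=11, Humidity=-13]  = -34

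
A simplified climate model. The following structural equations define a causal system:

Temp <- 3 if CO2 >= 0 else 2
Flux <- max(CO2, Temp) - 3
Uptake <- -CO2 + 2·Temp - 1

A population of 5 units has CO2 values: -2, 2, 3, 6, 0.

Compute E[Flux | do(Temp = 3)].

Under do(Temp=3), Temp's equation is replaced by Temp=3 for every unit. Per-unit Flux: 0, 0, 0, 3, 0. Mean = 0.6.

0.6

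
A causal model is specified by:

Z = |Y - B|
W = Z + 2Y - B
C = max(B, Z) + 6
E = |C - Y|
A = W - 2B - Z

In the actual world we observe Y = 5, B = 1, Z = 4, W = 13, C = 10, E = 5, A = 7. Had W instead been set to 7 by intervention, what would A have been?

1

The intervention breaks the incoming arrows to W: W = Z + 2Y - B no longer applies, and W = 7.
Z = |Y - B|  [with Y=5, B=1]  = 4
A = W - 2B - Z  [with W=7, B=1, Z=4]  = 1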